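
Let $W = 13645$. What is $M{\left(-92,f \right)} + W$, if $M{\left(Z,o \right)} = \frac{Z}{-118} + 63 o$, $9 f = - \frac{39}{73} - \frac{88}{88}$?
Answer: $\frac{58726117}{4307} \approx 13635.0$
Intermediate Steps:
$f = - \frac{112}{657}$ ($f = \frac{- \frac{39}{73} - \frac{88}{88}}{9} = \frac{\left(-39\right) \frac{1}{73} - 1}{9} = \frac{- \frac{39}{73} - 1}{9} = \frac{1}{9} \left(- \frac{112}{73}\right) = - \frac{112}{657} \approx -0.17047$)
$M{\left(Z,o \right)} = 63 o - \frac{Z}{118}$ ($M{\left(Z,o \right)} = - \frac{Z}{118} + 63 o = 63 o - \frac{Z}{118}$)
$M{\left(-92,f \right)} + W = \left(63 \left(- \frac{112}{657}\right) - - \frac{46}{59}\right) + 13645 = \left(- \frac{784}{73} + \frac{46}{59}\right) + 13645 = - \frac{42898}{4307} + 13645 = \frac{58726117}{4307}$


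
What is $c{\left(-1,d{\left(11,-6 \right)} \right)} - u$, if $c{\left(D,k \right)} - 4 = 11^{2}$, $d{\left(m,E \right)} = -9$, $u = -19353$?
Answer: $19478$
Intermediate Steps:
$c{\left(D,k \right)} = 125$ ($c{\left(D,k \right)} = 4 + 11^{2} = 4 + 121 = 125$)
$c{\left(-1,d{\left(11,-6 \right)} \right)} - u = 125 - -19353 = 125 + 19353 = 19478$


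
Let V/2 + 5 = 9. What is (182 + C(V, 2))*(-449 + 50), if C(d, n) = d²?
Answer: -98154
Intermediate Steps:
V = 8 (V = -10 + 2*9 = -10 + 18 = 8)
(182 + C(V, 2))*(-449 + 50) = (182 + 8²)*(-449 + 50) = (182 + 64)*(-399) = 246*(-399) = -98154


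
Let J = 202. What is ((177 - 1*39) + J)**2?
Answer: 115600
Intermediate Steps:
((177 - 1*39) + J)**2 = ((177 - 1*39) + 202)**2 = ((177 - 39) + 202)**2 = (138 + 202)**2 = 340**2 = 115600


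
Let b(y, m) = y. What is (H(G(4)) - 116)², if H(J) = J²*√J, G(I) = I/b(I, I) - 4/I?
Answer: 13456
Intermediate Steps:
G(I) = 1 - 4/I (G(I) = I/I - 4/I = 1 - 4/I)
H(J) = J^(5/2)
(H(G(4)) - 116)² = (((-4 + 4)/4)^(5/2) - 116)² = (((¼)*0)^(5/2) - 116)² = (0^(5/2) - 116)² = (0 - 116)² = (-116)² = 13456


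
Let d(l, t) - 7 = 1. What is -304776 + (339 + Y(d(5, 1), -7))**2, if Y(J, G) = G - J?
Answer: -199800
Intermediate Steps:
d(l, t) = 8 (d(l, t) = 7 + 1 = 8)
-304776 + (339 + Y(d(5, 1), -7))**2 = -304776 + (339 + (-7 - 1*8))**2 = -304776 + (339 + (-7 - 8))**2 = -304776 + (339 - 15)**2 = -304776 + 324**2 = -304776 + 104976 = -199800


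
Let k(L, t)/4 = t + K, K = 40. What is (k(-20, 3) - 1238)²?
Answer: 1136356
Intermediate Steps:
k(L, t) = 160 + 4*t (k(L, t) = 4*(t + 40) = 4*(40 + t) = 160 + 4*t)
(k(-20, 3) - 1238)² = ((160 + 4*3) - 1238)² = ((160 + 12) - 1238)² = (172 - 1238)² = (-1066)² = 1136356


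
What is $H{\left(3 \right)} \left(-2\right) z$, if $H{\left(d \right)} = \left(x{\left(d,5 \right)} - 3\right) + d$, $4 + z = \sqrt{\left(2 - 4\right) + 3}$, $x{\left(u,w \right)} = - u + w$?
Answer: $12$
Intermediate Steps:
$x{\left(u,w \right)} = w - u$
$z = -3$ ($z = -4 + \sqrt{\left(2 - 4\right) + 3} = -4 + \sqrt{-2 + 3} = -4 + \sqrt{1} = -4 + 1 = -3$)
$H{\left(d \right)} = 2$ ($H{\left(d \right)} = \left(\left(5 - d\right) - 3\right) + d = \left(2 - d\right) + d = 2$)
$H{\left(3 \right)} \left(-2\right) z = 2 \left(-2\right) \left(-3\right) = \left(-4\right) \left(-3\right) = 12$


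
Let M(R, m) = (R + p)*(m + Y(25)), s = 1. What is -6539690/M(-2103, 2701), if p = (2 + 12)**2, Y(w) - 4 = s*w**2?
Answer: 653969/635031 ≈ 1.0298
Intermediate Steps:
Y(w) = 4 + w**2 (Y(w) = 4 + 1*w**2 = 4 + w**2)
p = 196 (p = 14**2 = 196)
M(R, m) = (196 + R)*(629 + m) (M(R, m) = (R + 196)*(m + (4 + 25**2)) = (196 + R)*(m + (4 + 625)) = (196 + R)*(m + 629) = (196 + R)*(629 + m))
-6539690/M(-2103, 2701) = -6539690/(123284 + 196*2701 + 629*(-2103) - 2103*2701) = -6539690/(123284 + 529396 - 1322787 - 5680203) = -6539690/(-6350310) = -6539690*(-1/6350310) = 653969/635031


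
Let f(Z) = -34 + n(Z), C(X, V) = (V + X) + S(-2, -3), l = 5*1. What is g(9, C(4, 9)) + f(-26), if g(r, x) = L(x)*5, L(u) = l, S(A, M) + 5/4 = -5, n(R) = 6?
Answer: -3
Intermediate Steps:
S(A, M) = -25/4 (S(A, M) = -5/4 - 5 = -25/4)
l = 5
L(u) = 5
C(X, V) = -25/4 + V + X (C(X, V) = (V + X) - 25/4 = -25/4 + V + X)
g(r, x) = 25 (g(r, x) = 5*5 = 25)
f(Z) = -28 (f(Z) = -34 + 6 = -28)
g(9, C(4, 9)) + f(-26) = 25 - 28 = -3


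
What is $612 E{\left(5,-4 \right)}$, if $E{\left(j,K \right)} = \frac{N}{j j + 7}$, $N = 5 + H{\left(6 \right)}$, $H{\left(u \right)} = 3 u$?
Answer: $\frac{3519}{8} \approx 439.88$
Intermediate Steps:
$N = 23$ ($N = 5 + 3 \cdot 6 = 5 + 18 = 23$)
$E{\left(j,K \right)} = \frac{23}{7 + j^{2}}$ ($E{\left(j,K \right)} = \frac{23}{j j + 7} = \frac{23}{j^{2} + 7} = \frac{23}{7 + j^{2}}$)
$612 E{\left(5,-4 \right)} = 612 \frac{23}{7 + 5^{2}} = 612 \frac{23}{7 + 25} = 612 \cdot \frac{23}{32} = \frac{3519}{8}$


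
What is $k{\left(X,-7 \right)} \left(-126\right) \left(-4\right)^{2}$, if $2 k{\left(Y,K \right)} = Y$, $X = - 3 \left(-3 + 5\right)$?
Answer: $6048$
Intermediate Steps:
$X = -6$ ($X = \left(-3\right) 2 = -6$)
$k{\left(Y,K \right)} = \frac{Y}{2}$
$k{\left(X,-7 \right)} \left(-126\right) \left(-4\right)^{2} = \frac{1}{2} \left(-6\right) \left(-126\right) \left(-4\right)^{2} = \left(-3\right) \left(-126\right) 16 = 378 \cdot 16 = 6048$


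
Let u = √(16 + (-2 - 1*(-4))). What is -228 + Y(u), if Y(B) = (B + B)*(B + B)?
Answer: -156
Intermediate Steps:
u = 3*√2 (u = √(16 + (-2 + 4)) = √(16 + 2) = √18 = 3*√2 ≈ 4.2426)
Y(B) = 4*B² (Y(B) = (2*B)*(2*B) = 4*B²)
-228 + Y(u) = -228 + 4*(3*√2)² = -228 + 4*18 = -228 + 72 = -156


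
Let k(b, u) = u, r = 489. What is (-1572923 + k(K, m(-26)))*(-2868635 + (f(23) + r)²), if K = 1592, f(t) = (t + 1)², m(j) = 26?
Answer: 2728048285770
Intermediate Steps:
f(t) = (1 + t)²
(-1572923 + k(K, m(-26)))*(-2868635 + (f(23) + r)²) = (-1572923 + 26)*(-2868635 + ((1 + 23)² + 489)²) = -1572897*(-2868635 + (24² + 489)²) = -1572897*(-2868635 + (576 + 489)²) = -1572897*(-2868635 + 1065²) = -1572897*(-2868635 + 1134225) = -1572897*(-1734410) = 2728048285770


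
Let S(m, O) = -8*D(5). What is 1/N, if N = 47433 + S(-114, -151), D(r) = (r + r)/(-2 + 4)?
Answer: 1/47393 ≈ 2.1100e-5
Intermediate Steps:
D(r) = r (D(r) = (2*r)/2 = (2*r)*(½) = r)
S(m, O) = -40 (S(m, O) = -8*5 = -40)
N = 47393 (N = 47433 - 40 = 47393)
1/N = 1/47393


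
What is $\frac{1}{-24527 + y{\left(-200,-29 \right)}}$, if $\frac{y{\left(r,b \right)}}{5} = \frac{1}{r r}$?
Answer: $- \frac{8000}{196215999} \approx -4.0771 \cdot 10^{-5}$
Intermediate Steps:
$y{\left(r,b \right)} = \frac{5}{r^{2}}$ ($y{\left(r,b \right)} = \frac{5}{r r} = \frac{5}{r^{2}}$)
$\frac{1}{-24527 + y{\left(-200,-29 \right)}} = \frac{1}{-24527 + \frac{5}{40000}} = \frac{1}{-24527 + 5 \cdot \frac{1}{40000}} = \frac{1}{-24527 + \frac{1}{8000}} = \frac{1}{- \frac{196215999}{8000}} = - \frac{8000}{196215999}$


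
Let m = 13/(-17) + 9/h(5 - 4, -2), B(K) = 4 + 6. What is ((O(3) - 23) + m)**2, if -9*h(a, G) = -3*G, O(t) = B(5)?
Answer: 859329/1156 ≈ 743.36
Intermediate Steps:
B(K) = 10
O(t) = 10
h(a, G) = G/3 (h(a, G) = -(-1)*G/3 = G/3)
m = -485/34 (m = 13/(-17) + 9/(((1/3)*(-2))) = 13*(-1/17) + 9/(-2/3) = -13/17 + 9*(-3/2) = -13/17 - 27/2 = -485/34 ≈ -14.265)
((O(3) - 23) + m)**2 = ((10 - 23) - 485/34)**2 = (-13 - 485/34)**2 = (-927/34)**2 = 859329/1156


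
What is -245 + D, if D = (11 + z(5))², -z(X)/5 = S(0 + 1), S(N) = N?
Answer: -209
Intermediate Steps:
z(X) = -5 (z(X) = -5*(0 + 1) = -5*1 = -5)
D = 36 (D = (11 - 5)² = 6² = 36)
-245 + D = -245 + 36 = -209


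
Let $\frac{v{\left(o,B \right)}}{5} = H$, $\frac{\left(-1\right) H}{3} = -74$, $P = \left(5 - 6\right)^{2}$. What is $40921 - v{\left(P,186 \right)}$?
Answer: $39811$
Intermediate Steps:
$P = 1$ ($P = \left(-1\right)^{2} = 1$)
$H = 222$ ($H = \left(-3\right) \left(-74\right) = 222$)
$v{\left(o,B \right)} = 1110$ ($v{\left(o,B \right)} = 5 \cdot 222 = 1110$)
$40921 - v{\left(P,186 \right)} = 40921 - 1110 = 39811$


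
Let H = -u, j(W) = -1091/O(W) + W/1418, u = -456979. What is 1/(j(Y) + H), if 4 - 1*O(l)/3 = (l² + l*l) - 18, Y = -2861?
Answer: 34820308740/15912079613954249 ≈ 2.1883e-6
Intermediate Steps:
O(l) = 66 - 6*l² (O(l) = 12 - 3*((l² + l*l) - 18) = 12 - 3*((l² + l²) - 18) = 12 - 3*(2*l² - 18) = 12 - 3*(-18 + 2*l²) = 12 + (54 - 6*l²) = 66 - 6*l²)
j(W) = -1091/(66 - 6*W²) + W/1418
H = 456979 (H = -1*(-456979) = 456979)
1/(j(Y) + H) = 1/((773519 + 3*(-2861)*(-11 + (-2861)²))/(4254*(-11 + (-2861)²)) + 456979) = 1/((773519 + 3*(-2861)*(-11 + 8185321))/(4254*(-11 + 8185321)) + 456979) = 1/((1/4254)*(773519 + 3*(-2861)*8185310)/8185310 + 456979) = 1/((1/4254)*(1/8185310)*(773519 - 70254515730) + 456979) = 1/((1/4254)*(1/8185310)*(-70253742211) + 456979) = 1/(-70253742211/34820308740 + 456979) = 1/(15912079613954249/34820308740) = 34820308740/15912079613954249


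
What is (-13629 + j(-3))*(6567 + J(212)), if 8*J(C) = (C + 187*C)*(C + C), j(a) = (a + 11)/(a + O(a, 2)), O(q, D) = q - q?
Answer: -86653846825/3 ≈ -2.8885e+10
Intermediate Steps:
O(q, D) = 0
j(a) = (11 + a)/a (j(a) = (a + 11)/(a + 0) = (11 + a)/a)
J(C) = 47*C² (J(C) = ((C + 187*C)*(C + C))/8 = ((188*C)*(2*C))/8 = (376*C²)/8 = 47*C²)
(-13629 + j(-3))*(6567 + J(212)) = (-13629 + (11 - 3)/(-3))*(6567 + 47*212²) = (-13629 - ⅓*8)*(6567 + 47*44944) = (-13629 - 8/3)*(6567 + 2112368) = -40895/3*2118935 = -86653846825/3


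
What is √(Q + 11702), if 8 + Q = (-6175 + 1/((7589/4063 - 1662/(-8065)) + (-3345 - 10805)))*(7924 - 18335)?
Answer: √1535514239079312755494684479866/154533528753 ≈ 8018.7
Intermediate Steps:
Q = 29803916351718569548/463600586259 (Q = -8 + (-6175 + 1/((7589/4063 - 1662/(-8065)) + (-3345 - 10805)))*(7924 - 18335) = -8 + (-6175 + 1/((7589*(1/4063) - 1662*(-1/8065)) - 14150))*(-10411) = -8 + (-6175 + 1/((7589/4063 + 1662/8065) - 14150))*(-10411) = -8 + (-6175 + 1/(67957991/32768095 - 14150))*(-10411) = -8 + (-6175 + 1/(-463600586259/32768095))*(-10411) = -8 + (-6175 - 32768095/463600586259)*(-10411) = -8 - 2862733652917420/463600586259*(-10411) = -8 + 29803920060523259620/463600586259 = 29803916351718569548/463600586259 ≈ 6.4288e+7)
√(Q + 11702) = √(29803916351718569548/463600586259 + 11702) = √(29809341405778972366/463600586259) = √1535514239079312755494684479866/154533528753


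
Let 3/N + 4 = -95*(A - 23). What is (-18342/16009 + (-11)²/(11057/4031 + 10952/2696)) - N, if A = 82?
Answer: 281817515908351/16941191207912 ≈ 16.635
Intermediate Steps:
N = -3/5609 (N = 3/(-4 - 95*(82 - 23)) = 3/(-4 - 95*59) = 3/(-4 - 5605) = 3/(-5609) = 3*(-1/5609) = -3/5609 ≈ -0.00053485)
(-18342/16009 + (-11)²/(11057/4031 + 10952/2696)) - N = (-18342/16009 + (-11)²/(11057/4031 + 10952/2696)) - 1*(-3/5609) = (-18342*1/16009 + 121/(11057*(1/4031) + 10952*(1/2696))) + 3/5609 = (-18342/16009 + 121/(11057/4031 + 1369/337)) + 3/5609 = (-18342/16009 + 121/(9244648/1358447)) + 3/5609 = (-18342/16009 + 121*(1358447/9244648)) + 3/5609 = (-18342/16009 + 164372087/9244648) + 3/5609 = 50242191983/3020358568 + 3/5609 = 281817515908351/16941191207912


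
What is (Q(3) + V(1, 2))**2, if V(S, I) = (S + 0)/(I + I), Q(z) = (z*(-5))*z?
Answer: 32041/16 ≈ 2002.6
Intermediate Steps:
Q(z) = -5*z**2 (Q(z) = (-5*z)*z = -5*z**2)
V(S, I) = S/(2*I) (V(S, I) = S/((2*I)) = S*(1/(2*I)) = S/(2*I))
(Q(3) + V(1, 2))**2 = (-5*3**2 + (1/2)*1/2)**2 = (-5*9 + (1/2)*1*(1/2))**2 = (-45 + 1/4)**2 = (-179/4)**2 = 32041/16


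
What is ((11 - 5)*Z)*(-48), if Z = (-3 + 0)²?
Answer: -2592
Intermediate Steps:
Z = 9 (Z = (-3)² = 9)
((11 - 5)*Z)*(-48) = ((11 - 5)*9)*(-48) = (6*9)*(-48) = 54*(-48) = -2592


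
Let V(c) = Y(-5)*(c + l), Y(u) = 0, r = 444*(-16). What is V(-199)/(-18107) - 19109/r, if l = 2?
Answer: 19109/7104 ≈ 2.6899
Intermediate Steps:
r = -7104
V(c) = 0 (V(c) = 0*(c + 2) = 0*(2 + c) = 0)
V(-199)/(-18107) - 19109/r = 0/(-18107) - 19109/(-7104) = 0*(-1/18107) - 19109*(-1/7104) = 0 + 19109/7104 = 19109/7104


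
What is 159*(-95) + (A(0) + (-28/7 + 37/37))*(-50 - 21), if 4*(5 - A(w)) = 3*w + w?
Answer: -15247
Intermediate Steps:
A(w) = 5 - w (A(w) = 5 - (3*w + w)/4 = 5 - w)
159*(-95) + (A(0) + (-28/7 + 37/37))*(-50 - 21) = 159*(-95) + ((5 - 1*0) + (-28/7 + 37/37))*(-50 - 21) = -15105 + ((5 + 0) + (-28*⅐ + 37*(1/37)))*(-71) = -15105 + (5 + (-4 + 1))*(-71) = -15105 + (5 - 3)*(-71) = -15105 + 2*(-71) = -15105 - 142 = -15247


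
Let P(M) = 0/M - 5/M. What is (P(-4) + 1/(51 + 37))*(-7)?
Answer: -777/88 ≈ -8.8295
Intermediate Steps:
P(M) = -5/M (P(M) = 0 - 5/M = -5/M)
(P(-4) + 1/(51 + 37))*(-7) = (-5/(-4) + 1/(51 + 37))*(-7) = (-5*(-¼) + 1/88)*(-7) = (5/4 + 1/88)*(-7) = (111/88)*(-7) = -777/88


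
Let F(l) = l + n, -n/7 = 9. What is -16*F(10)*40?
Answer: 33920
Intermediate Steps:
n = -63 (n = -7*9 = -63)
F(l) = -63 + l (F(l) = l - 63 = -63 + l)
-16*F(10)*40 = -16*(-63 + 10)*40 = -16*(-53)*40 = 848*40 = 33920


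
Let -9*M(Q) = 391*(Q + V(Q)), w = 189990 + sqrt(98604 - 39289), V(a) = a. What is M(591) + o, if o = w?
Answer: 415916/3 + sqrt(59315) ≈ 1.3888e+5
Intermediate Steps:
w = 189990 + sqrt(59315) ≈ 1.9023e+5
M(Q) = -782*Q/9 (M(Q) = -391*(Q + Q)/9 = -391*2*Q/9 = -782*Q/9)
o = 189990 + sqrt(59315) ≈ 1.9023e+5
M(591) + o = -782/9*591 + (189990 + sqrt(59315)) = -154054/3 + (189990 + sqrt(59315)) = 415916/3 + sqrt(59315)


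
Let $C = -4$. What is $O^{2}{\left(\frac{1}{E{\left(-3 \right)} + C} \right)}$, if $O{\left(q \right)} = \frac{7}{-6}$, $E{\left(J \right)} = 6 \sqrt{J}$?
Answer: $\frac{49}{36} \approx 1.3611$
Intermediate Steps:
$O{\left(q \right)} = - \frac{7}{6}$ ($O{\left(q \right)} = 7 \left(- \frac{1}{6}\right) = - \frac{7}{6}$)
$O^{2}{\left(\frac{1}{E{\left(-3 \right)} + C} \right)} = \left(- \frac{7}{6}\right)^{2} = \frac{49}{36}$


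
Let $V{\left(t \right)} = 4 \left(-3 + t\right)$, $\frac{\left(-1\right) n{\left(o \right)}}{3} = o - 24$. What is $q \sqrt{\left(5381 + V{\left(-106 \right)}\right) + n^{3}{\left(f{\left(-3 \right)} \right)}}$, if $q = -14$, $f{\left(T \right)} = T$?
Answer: $- 14 \sqrt{536386} \approx -10253.0$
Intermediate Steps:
$n{\left(o \right)} = 72 - 3 o$ ($n{\left(o \right)} = - 3 \left(o - 24\right) = - 3 \left(-24 + o\right) = 72 - 3 o$)
$V{\left(t \right)} = -12 + 4 t$
$q \sqrt{\left(5381 + V{\left(-106 \right)}\right) + n^{3}{\left(f{\left(-3 \right)} \right)}} = - 14 \sqrt{\left(5381 + \left(-12 + 4 \left(-106\right)\right)\right) + \left(72 - -9\right)^{3}} = - 14 \sqrt{\left(5381 - 436\right) + \left(72 + 9\right)^{3}} = - 14 \sqrt{\left(5381 - 436\right) + 81^{3}} = - 14 \sqrt{4945 + 531441} = - 14 \sqrt{536386}$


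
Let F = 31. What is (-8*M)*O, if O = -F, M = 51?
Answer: 12648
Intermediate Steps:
O = -31 (O = -1*31 = -31)
(-8*M)*O = -8*51*(-31) = -408*(-31) = 12648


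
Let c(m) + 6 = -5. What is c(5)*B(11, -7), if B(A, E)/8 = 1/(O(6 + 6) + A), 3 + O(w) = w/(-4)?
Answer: -88/5 ≈ -17.600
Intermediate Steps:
c(m) = -11 (c(m) = -6 - 5 = -11)
O(w) = -3 - w/4 (O(w) = -3 + w/(-4) = -3 + w*(-¼) = -3 - w/4)
B(A, E) = 8/(-6 + A) (B(A, E) = 8/((-3 - (6 + 6)/4) + A) = 8/((-3 - ¼*12) + A) = 8/((-3 - 3) + A) = 8/(-6 + A))
c(5)*B(11, -7) = -88/(-6 + 11) = -88/5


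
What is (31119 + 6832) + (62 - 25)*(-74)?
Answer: 35213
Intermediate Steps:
(31119 + 6832) + (62 - 25)*(-74) = 37951 + 37*(-74) = 37951 - 2738 = 35213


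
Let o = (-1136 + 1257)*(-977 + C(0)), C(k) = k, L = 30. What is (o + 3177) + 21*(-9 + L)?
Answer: -114599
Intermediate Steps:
o = -118217 (o = (-1136 + 1257)*(-977 + 0) = 121*(-977) = -118217)
(o + 3177) + 21*(-9 + L) = (-118217 + 3177) + 21*(-9 + 30) = -115040 + 21*21 = -115040 + 441 = -114599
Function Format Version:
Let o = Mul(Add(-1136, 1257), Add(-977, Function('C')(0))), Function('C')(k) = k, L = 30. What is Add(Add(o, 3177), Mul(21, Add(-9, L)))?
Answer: -114599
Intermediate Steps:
o = -118217 (o = Mul(Add(-1136, 1257), Add(-977, 0)) = Mul(121, -977) = -118217)
Add(Add(o, 3177), Mul(21, Add(-9, L))) = Add(Add(-118217, 3177), Mul(21, Add(-9, 30))) = Add(-115040, Mul(21, 21)) = Add(-115040, 441) = -114599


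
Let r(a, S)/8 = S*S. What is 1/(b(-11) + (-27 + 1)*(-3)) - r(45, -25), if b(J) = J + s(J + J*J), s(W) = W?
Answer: -884999/177 ≈ -5000.0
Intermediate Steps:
r(a, S) = 8*S² (r(a, S) = 8*(S*S) = 8*S²)
b(J) = J² + 2*J (b(J) = J + (J + J*J) = J + (J + J²) = J² + 2*J)
1/(b(-11) + (-27 + 1)*(-3)) - r(45, -25) = 1/(-11*(2 - 11) + (-27 + 1)*(-3)) - 8*(-25)² = 1/(-11*(-9) - 26*(-3)) - 8*625 = 1/(99 + 78) - 1*5000 = 1/177 - 5000 = -884999/177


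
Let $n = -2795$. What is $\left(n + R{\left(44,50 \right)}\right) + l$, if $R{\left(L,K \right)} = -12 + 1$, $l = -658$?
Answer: $-3464$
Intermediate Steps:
$R{\left(L,K \right)} = -11$
$\left(n + R{\left(44,50 \right)}\right) + l = \left(-2795 - 11\right) - 658 = -2806 - 658 = -3464$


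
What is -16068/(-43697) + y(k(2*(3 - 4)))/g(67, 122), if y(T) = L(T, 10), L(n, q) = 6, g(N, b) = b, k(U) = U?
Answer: 1111239/2665517 ≈ 0.41689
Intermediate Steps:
y(T) = 6
-16068/(-43697) + y(k(2*(3 - 4)))/g(67, 122) = -16068/(-43697) + 6/122 = -16068*(-1/43697) + 6*(1/122) = 16068/43697 + 3/61 = 1111239/2665517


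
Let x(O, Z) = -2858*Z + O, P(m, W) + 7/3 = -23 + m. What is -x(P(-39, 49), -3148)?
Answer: -26990759/3 ≈ -8.9969e+6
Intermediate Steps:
P(m, W) = -76/3 + m (P(m, W) = -7/3 + (-23 + m) = -76/3 + m)
x(O, Z) = O - 2858*Z
-x(P(-39, 49), -3148) = -((-76/3 - 39) - 2858*(-3148)) = -(-193/3 + 8996984) = -1*26990759/3 = -26990759/3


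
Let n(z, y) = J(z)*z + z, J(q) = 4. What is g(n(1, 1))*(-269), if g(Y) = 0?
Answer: 0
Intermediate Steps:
n(z, y) = 5*z (n(z, y) = 4*z + z = 5*z)
g(n(1, 1))*(-269) = 0*(-269) = 0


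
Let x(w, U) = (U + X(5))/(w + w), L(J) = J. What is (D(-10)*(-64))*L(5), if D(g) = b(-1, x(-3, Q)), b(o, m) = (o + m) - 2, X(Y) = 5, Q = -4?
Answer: 3040/3 ≈ 1013.3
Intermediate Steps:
x(w, U) = (5 + U)/(2*w) (x(w, U) = (U + 5)/(w + w) = (5 + U)/((2*w)) = (5 + U)*(1/(2*w)) = (5 + U)/(2*w))
b(o, m) = -2 + m + o (b(o, m) = (m + o) - 2 = -2 + m + o)
D(g) = -19/6 (D(g) = -2 + (1/2)*(5 - 4)/(-3) - 1 = -2 + (1/2)*(-1/3)*1 - 1 = -2 - 1/6 - 1 = -19/6)
(D(-10)*(-64))*L(5) = -19/6*(-64)*5 = (608/3)*5 = 3040/3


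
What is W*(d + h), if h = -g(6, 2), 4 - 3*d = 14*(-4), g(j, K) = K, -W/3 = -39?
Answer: 2106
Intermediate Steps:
W = 117 (W = -3*(-39) = 117)
d = 20 (d = 4/3 - 14*(-4)/3 = 4/3 - ⅓*(-56) = 4/3 + 56/3 = 20)
h = -2 (h = -1*2 = -2)
W*(d + h) = 117*(20 - 2) = 117*18 = 2106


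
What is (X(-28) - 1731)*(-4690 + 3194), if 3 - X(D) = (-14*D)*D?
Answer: -13835008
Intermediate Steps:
X(D) = 3 + 14*D² (X(D) = 3 - (-14*D)*D = 3 - (-14)*D² = 3 + 14*D²)
(X(-28) - 1731)*(-4690 + 3194) = ((3 + 14*(-28)²) - 1731)*(-4690 + 3194) = ((3 + 14*784) - 1731)*(-1496) = ((3 + 10976) - 1731)*(-1496) = (10979 - 1731)*(-1496) = 9248*(-1496) = -13835008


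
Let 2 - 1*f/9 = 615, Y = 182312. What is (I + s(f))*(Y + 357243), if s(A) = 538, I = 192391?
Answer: 104095806595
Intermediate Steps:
f = -5517 (f = 18 - 9*615 = 18 - 5535 = -5517)
(I + s(f))*(Y + 357243) = (192391 + 538)*(182312 + 357243) = 192929*539555 = 104095806595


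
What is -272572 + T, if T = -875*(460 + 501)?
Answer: -1113447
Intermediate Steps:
T = -840875 (T = -875*961 = -840875)
-272572 + T = -272572 - 840875 = -1113447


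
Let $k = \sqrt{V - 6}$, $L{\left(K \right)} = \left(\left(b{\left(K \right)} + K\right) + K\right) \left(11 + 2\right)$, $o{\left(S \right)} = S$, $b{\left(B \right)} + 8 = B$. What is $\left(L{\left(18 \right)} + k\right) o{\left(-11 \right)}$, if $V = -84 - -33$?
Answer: $-6578 - 11 i \sqrt{57} \approx -6578.0 - 83.048 i$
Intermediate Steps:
$b{\left(B \right)} = -8 + B$
$V = -51$ ($V = -84 + 33 = -51$)
$L{\left(K \right)} = -104 + 39 K$ ($L{\left(K \right)} = \left(\left(\left(-8 + K\right) + K\right) + K\right) \left(11 + 2\right) = \left(\left(-8 + 2 K\right) + K\right) 13 = \left(-8 + 3 K\right) 13 = -104 + 39 K$)
$k = i \sqrt{57}$ ($k = \sqrt{-51 - 6} = \sqrt{-57} = i \sqrt{57} \approx 7.5498 i$)
$\left(L{\left(18 \right)} + k\right) o{\left(-11 \right)} = \left(\left(-104 + 39 \cdot 18\right) + i \sqrt{57}\right) \left(-11\right) = \left(\left(-104 + 702\right) + i \sqrt{57}\right) \left(-11\right) = \left(598 + i \sqrt{57}\right) \left(-11\right) = -6578 - 11 i \sqrt{57}$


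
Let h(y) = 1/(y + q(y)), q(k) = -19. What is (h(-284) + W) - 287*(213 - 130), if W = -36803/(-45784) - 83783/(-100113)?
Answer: -11026957929555385/462940932792 ≈ -23819.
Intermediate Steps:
W = 7520379611/4583573592 (W = -36803*(-1/45784) - 83783*(-1/100113) = 36803/45784 + 83783/100113 = 7520379611/4583573592 ≈ 1.6407)
h(y) = 1/(-19 + y) (h(y) = 1/(y - 19) = 1/(-19 + y))
(h(-284) + W) - 287*(213 - 130) = (1/(-19 - 284) + 7520379611/4583573592) - 287*(213 - 130) = (1/(-303) + 7520379611/4583573592) - 287*83 = (-1/303 + 7520379611/4583573592) - 1*23821 = 758030482847/462940932792 - 23821 = -11026957929555385/462940932792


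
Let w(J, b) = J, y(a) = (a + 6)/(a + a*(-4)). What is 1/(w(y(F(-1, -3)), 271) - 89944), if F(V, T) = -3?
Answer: -3/269831 ≈ -1.1118e-5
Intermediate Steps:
y(a) = -(6 + a)/(3*a) (y(a) = (6 + a)/(a - 4*a) = (6 + a)/((-3*a)) = (6 + a)*(-1/(3*a)) = -(6 + a)/(3*a))
1/(w(y(F(-1, -3)), 271) - 89944) = 1/((1/3)*(-6 - 1*(-3))/(-3) - 89944) = 1/((1/3)*(-1/3)*(-6 + 3) - 89944) = 1/((1/3)*(-1/3)*(-3) - 89944) = 1/(1/3 - 89944) = 1/(-269831/3) = -3/269831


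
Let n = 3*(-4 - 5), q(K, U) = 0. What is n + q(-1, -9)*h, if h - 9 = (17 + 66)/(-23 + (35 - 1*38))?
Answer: -27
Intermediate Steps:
n = -27 (n = 3*(-9) = -27)
h = 151/26 (h = 9 + (17 + 66)/(-23 + (35 - 1*38)) = 9 + 83/(-23 + (35 - 38)) = 9 + 83/(-23 - 3) = 9 + 83/(-26) = 9 + 83*(-1/26) = 9 - 83/26 = 151/26 ≈ 5.8077)
n + q(-1, -9)*h = -27 + 0*(151/26) = -27 + 0 = -27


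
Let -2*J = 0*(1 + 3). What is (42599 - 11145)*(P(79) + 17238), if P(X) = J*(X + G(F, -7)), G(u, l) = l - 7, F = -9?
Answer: 542204052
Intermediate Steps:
G(u, l) = -7 + l
J = 0 (J = -0*(1 + 3) = -0*4 = -1/2*0 = 0)
P(X) = 0 (P(X) = 0*(X + (-7 - 7)) = 0*(X - 14) = 0*(-14 + X) = 0)
(42599 - 11145)*(P(79) + 17238) = (42599 - 11145)*(0 + 17238) = 31454*17238 = 542204052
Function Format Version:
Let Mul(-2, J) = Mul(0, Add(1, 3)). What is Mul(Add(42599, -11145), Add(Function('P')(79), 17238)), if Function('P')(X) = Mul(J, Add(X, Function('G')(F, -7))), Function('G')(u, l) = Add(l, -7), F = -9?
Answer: 542204052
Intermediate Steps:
Function('G')(u, l) = Add(-7, l)
J = 0 (J = Mul(Rational(-1, 2), Mul(0, Add(1, 3))) = Mul(Rational(-1, 2), Mul(0, 4)) = Mul(Rational(-1, 2), 0) = 0)
Function('P')(X) = 0 (Function('P')(X) = Mul(0, Add(X, Add(-7, -7))) = Mul(0, Add(X, -14)) = Mul(0, Add(-14, X)) = 0)
Mul(Add(42599, -11145), Add(Function('P')(79), 17238)) = Mul(Add(42599, -11145), Add(0, 17238)) = Mul(31454, 17238) = 542204052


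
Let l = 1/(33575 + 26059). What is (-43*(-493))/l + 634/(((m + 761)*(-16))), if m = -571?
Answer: 1921555372003/1520 ≈ 1.2642e+9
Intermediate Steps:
l = 1/59634 ≈ 1.6769e-5
(-43*(-493))/l + 634/(((m + 761)*(-16))) = (-43*(-493))/(1/59634) + 634/(((-571 + 761)*(-16))) = 21199*59634 + 634/((190*(-16))) = 1264181166 + 634/(-3040) = 1264181166 + 634*(-1/3040) = 1264181166 - 317/1520 = 1921555372003/1520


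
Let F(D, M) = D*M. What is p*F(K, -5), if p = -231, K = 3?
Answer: 3465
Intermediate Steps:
p*F(K, -5) = -693*(-5) = -231*(-15) = 3465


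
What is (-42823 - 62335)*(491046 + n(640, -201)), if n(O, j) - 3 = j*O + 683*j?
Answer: -23673799908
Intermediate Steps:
n(O, j) = 3 + 683*j + O*j (n(O, j) = 3 + (j*O + 683*j) = 3 + (O*j + 683*j) = 3 + (683*j + O*j) = 3 + 683*j + O*j)
(-42823 - 62335)*(491046 + n(640, -201)) = (-42823 - 62335)*(491046 + (3 + 683*(-201) + 640*(-201))) = -105158*(491046 + (3 - 137283 - 128640)) = -105158*(491046 - 265920) = -105158*225126 = -23673799908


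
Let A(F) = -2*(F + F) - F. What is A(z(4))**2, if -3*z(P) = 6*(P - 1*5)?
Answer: 100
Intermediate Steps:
z(P) = 10 - 2*P (z(P) = -2*(P - 1*5) = -2*(P - 5) = -2*(-5 + P) = -(-30 + 6*P)/3 = 10 - 2*P)
A(F) = -5*F (A(F) = -4*F - F = -5*F)
A(z(4))**2 = (-5*(10 - 2*4))**2 = (-5*(10 - 8))**2 = (-5*2)**2 = (-10)**2 = 100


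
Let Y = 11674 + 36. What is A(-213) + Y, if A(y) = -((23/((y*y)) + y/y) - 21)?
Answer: 532178347/45369 ≈ 11730.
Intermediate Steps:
A(y) = 20 - 23/y**2 (A(y) = -((23/(y**2) + 1) - 21) = -((23/y**2 + 1) - 21) = -((1 + 23/y**2) - 21) = -(-20 + 23/y**2) = 20 - 23/y**2)
Y = 11710
A(-213) + Y = (20 - 23/(-213)**2) + 11710 = (20 - 23*1/45369) + 11710 = (20 - 23/45369) + 11710 = 907357/45369 + 11710 = 532178347/45369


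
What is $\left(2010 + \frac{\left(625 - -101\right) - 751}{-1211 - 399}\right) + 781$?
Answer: $\frac{898707}{322} \approx 2791.0$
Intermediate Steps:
$\left(2010 + \frac{\left(625 - -101\right) - 751}{-1211 - 399}\right) + 781 = \left(2010 + \frac{\left(625 + 101\right) - 751}{-1610}\right) + 781 = \left(2010 + \left(726 - 751\right) \left(- \frac{1}{1610}\right)\right) + 781 = \left(2010 - - \frac{5}{322}\right) + 781 = \left(2010 + \frac{5}{322}\right) + 781 = \frac{647225}{322} + 781 = \frac{898707}{322}$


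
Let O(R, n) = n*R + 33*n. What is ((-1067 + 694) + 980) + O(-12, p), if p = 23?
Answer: 1090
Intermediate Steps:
O(R, n) = 33*n + R*n (O(R, n) = R*n + 33*n = 33*n + R*n)
((-1067 + 694) + 980) + O(-12, p) = ((-1067 + 694) + 980) + 23*(33 - 12) = (-373 + 980) + 23*21 = 607 + 483 = 1090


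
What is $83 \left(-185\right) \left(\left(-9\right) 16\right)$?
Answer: $2211120$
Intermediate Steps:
$83 \left(-185\right) \left(\left(-9\right) 16\right) = \left(-15355\right) \left(-144\right) = 2211120$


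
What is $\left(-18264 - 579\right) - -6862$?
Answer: $-11981$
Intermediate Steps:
$\left(-18264 - 579\right) - -6862 = \left(-18264 + \left(-5989 + 5410\right)\right) + 6862 = \left(-18264 - 579\right) + 6862 = -18843 + 6862 = -11981$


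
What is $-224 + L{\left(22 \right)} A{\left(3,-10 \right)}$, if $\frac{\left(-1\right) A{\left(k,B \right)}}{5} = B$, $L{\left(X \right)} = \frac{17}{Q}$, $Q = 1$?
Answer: $626$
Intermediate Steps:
$L{\left(X \right)} = 17$ ($L{\left(X \right)} = \frac{17}{1} = 17 \cdot 1 = 17$)
$A{\left(k,B \right)} = - 5 B$
$-224 + L{\left(22 \right)} A{\left(3,-10 \right)} = -224 + 17 \left(\left(-5\right) \left(-10\right)\right) = -224 + 17 \cdot 50 = -224 + 850 = 626$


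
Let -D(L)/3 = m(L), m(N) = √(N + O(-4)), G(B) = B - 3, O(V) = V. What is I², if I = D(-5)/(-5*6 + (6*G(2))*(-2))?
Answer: -¼ ≈ -0.25000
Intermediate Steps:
G(B) = -3 + B
m(N) = √(-4 + N) (m(N) = √(N - 4) = √(-4 + N))
D(L) = -3*√(-4 + L)
I = I/2 (I = (-3*√(-4 - 5))/(-5*6 + (6*(-3 + 2))*(-2)) = (-9*I)/(-30 + (6*(-1))*(-2)) = (-9*I)/(-30 - 6*(-2)) = (-9*I)/(-30 + 12) = -9*I/(-18) = -9*I*(-1/18) = I/2 ≈ 0.5*I)
I² = (I/2)² = -¼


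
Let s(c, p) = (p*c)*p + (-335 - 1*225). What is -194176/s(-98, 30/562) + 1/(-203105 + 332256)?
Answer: 990092971392873/2856833680855 ≈ 346.57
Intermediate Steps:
s(c, p) = -560 + c*p² (s(c, p) = (c*p)*p + (-335 - 225) = c*p² - 560 = -560 + c*p²)
-194176/s(-98, 30/562) + 1/(-203105 + 332256) = -194176/(-560 - 98*(30/562)²) + 1/(-203105 + 332256) = -194176/(-560 - 98*(30*(1/562))²) + 1/129151 = -194176/(-560 - 98*(15/281)²) + 1/129151 = -194176/(-560 - 98*225/78961) + 1/129151 = -194176/(-560 - 22050/78961) + 1/129151 = -194176/(-44240210/78961) + 1/129151 = -194176*(-78961/44240210) + 1/129151 = 7666165568/22120105 + 1/129151 = 990092971392873/2856833680855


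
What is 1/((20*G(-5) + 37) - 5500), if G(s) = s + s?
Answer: -1/5663 ≈ -0.00017658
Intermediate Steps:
G(s) = 2*s
1/((20*G(-5) + 37) - 5500) = 1/((20*(2*(-5)) + 37) - 5500) = 1/((20*(-10) + 37) - 5500) = 1/((-200 + 37) - 5500) = 1/(-163 - 5500) = 1/(-5663) = -1/5663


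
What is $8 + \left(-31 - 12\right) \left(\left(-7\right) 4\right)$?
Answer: $1212$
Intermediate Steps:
$8 + \left(-31 - 12\right) \left(\left(-7\right) 4\right) = 8 - -1204 = 8 + 1204 = 1212$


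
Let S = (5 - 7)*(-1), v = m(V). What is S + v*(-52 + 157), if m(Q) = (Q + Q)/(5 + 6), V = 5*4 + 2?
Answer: 422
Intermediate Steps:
V = 22 (V = 20 + 2 = 22)
m(Q) = 2*Q/11 (m(Q) = (2*Q)/11 = (2*Q)*(1/11) = 2*Q/11)
v = 4 (v = (2/11)*22 = 4)
S = 2 (S = -2*(-1) = 2)
S + v*(-52 + 157) = 2 + 4*(-52 + 157) = 2 + 4*105 = 2 + 420 = 422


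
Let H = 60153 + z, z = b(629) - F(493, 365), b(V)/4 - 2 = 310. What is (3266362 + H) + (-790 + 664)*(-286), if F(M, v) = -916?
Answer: 3364715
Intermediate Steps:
b(V) = 1248 (b(V) = 8 + 4*310 = 8 + 1240 = 1248)
z = 2164 (z = 1248 - 1*(-916) = 1248 + 916 = 2164)
H = 62317 (H = 60153 + 2164 = 62317)
(3266362 + H) + (-790 + 664)*(-286) = (3266362 + 62317) + (-790 + 664)*(-286) = 3328679 - 126*(-286) = 3328679 + 36036 = 3364715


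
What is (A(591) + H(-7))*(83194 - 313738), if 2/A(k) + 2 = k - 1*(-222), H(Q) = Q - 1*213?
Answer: 41133199392/811 ≈ 5.0719e+7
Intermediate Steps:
H(Q) = -213 + Q (H(Q) = Q - 213 = -213 + Q)
A(k) = 2/(220 + k) (A(k) = 2/(-2 + (k - 1*(-222))) = 2/(-2 + (k + 222)) = 2/(-2 + (222 + k)) = 2/(220 + k))
(A(591) + H(-7))*(83194 - 313738) = (2/(220 + 591) + (-213 - 7))*(83194 - 313738) = (2/811 - 220)*(-230544) = -178418/811*(-230544) = 41133199392/811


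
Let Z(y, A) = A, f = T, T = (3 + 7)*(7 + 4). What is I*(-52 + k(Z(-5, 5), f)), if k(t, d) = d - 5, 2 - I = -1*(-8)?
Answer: -318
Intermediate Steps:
T = 110 (T = 10*11 = 110)
f = 110
I = -6 (I = 2 - (-1)*(-8) = 2 - 1*8 = 2 - 8 = -6)
k(t, d) = -5 + d
I*(-52 + k(Z(-5, 5), f)) = -6*(-52 + (-5 + 110)) = -6*(-52 + 105) = -6*53 = -318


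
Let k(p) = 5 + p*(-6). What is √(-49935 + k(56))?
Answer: I*√50266 ≈ 224.2*I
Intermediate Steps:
k(p) = 5 - 6*p
√(-49935 + k(56)) = √(-49935 + (5 - 6*56)) = √(-49935 + (5 - 336)) = √(-49935 - 331) = √(-50266) = I*√50266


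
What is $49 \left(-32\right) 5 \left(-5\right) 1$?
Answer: $39200$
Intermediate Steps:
$49 \left(-32\right) 5 \left(-5\right) 1 = - 1568 \left(\left(-25\right) 1\right) = \left(-1568\right) \left(-25\right) = 39200$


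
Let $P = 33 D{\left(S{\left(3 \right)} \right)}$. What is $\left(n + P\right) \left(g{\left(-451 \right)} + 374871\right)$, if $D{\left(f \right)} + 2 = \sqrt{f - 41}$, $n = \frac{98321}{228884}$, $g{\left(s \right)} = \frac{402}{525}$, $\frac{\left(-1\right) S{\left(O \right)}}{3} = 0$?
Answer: $- \frac{984564714330857}{40054700} + \frac{2164884447 i \sqrt{41}}{175} \approx -2.4581 \cdot 10^{7} + 7.9212 \cdot 10^{7} i$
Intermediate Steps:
$S{\left(O \right)} = 0$ ($S{\left(O \right)} = \left(-3\right) 0 = 0$)
$g{\left(s \right)} = \frac{134}{175}$ ($g{\left(s \right)} = 402 \cdot \frac{1}{525} = \frac{134}{175}$)
$n = \frac{98321}{228884}$ ($n = 98321 \cdot \frac{1}{228884} = \frac{98321}{228884} \approx 0.42957$)
$D{\left(f \right)} = -2 + \sqrt{-41 + f}$ ($D{\left(f \right)} = -2 + \sqrt{f - 41} = -2 + \sqrt{-41 + f}$)
$P = -66 + 33 i \sqrt{41}$ ($P = 33 \left(-2 + \sqrt{-41 + 0}\right) = 33 \left(-2 + \sqrt{-41}\right) = 33 \left(-2 + i \sqrt{41}\right) = -66 + 33 i \sqrt{41} \approx -66.0 + 211.3 i$)
$\left(n + P\right) \left(g{\left(-451 \right)} + 374871\right) = \left(\frac{98321}{228884} - \left(66 - 33 i \sqrt{41}\right)\right) \left(\frac{134}{175} + 374871\right) = \left(- \frac{15008023}{228884} + 33 i \sqrt{41}\right) \frac{65602559}{175} = - \frac{984564714330857}{40054700} + \frac{2164884447 i \sqrt{41}}{175}$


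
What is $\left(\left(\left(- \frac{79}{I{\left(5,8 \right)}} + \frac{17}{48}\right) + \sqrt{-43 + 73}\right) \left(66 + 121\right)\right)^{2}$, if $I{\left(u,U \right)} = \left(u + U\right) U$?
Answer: $\frac{410721011041}{389376} - \frac{8847157 \sqrt{30}}{312} \approx 8.9951 \cdot 10^{5}$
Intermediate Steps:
$I{\left(u,U \right)} = U \left(U + u\right)$ ($I{\left(u,U \right)} = \left(U + u\right) U = U \left(U + u\right)$)
$\left(\left(\left(- \frac{79}{I{\left(5,8 \right)}} + \frac{17}{48}\right) + \sqrt{-43 + 73}\right) \left(66 + 121\right)\right)^{2} = \left(\left(\left(- \frac{79}{8 \left(8 + 5\right)} + \frac{17}{48}\right) + \sqrt{-43 + 73}\right) \left(66 + 121\right)\right)^{2} = \left(\left(\left(- \frac{79}{8 \cdot 13} + 17 \cdot \frac{1}{48}\right) + \sqrt{30}\right) 187\right)^{2} = \left(\left(\left(- \frac{79}{104} + \frac{17}{48}\right) + \sqrt{30}\right) 187\right)^{2} = \left(\left(- \frac{253}{624} + \sqrt{30}\right) 187\right)^{2} = \left(- \frac{47311}{624} + 187 \sqrt{30}\right)^{2}$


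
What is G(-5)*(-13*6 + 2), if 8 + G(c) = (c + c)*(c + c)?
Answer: -6992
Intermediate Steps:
G(c) = -8 + 4*c**2 (G(c) = -8 + (c + c)*(c + c) = -8 + (2*c)*(2*c) = -8 + 4*c**2)
G(-5)*(-13*6 + 2) = (-8 + 4*(-5)**2)*(-13*6 + 2) = (-8 + 4*25)*(-78 + 2) = (-8 + 100)*(-76) = 92*(-76) = -6992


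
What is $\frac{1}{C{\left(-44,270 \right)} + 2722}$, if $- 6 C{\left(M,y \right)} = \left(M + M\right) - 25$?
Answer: $\frac{6}{16445} \approx 0.00036485$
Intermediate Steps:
$C{\left(M,y \right)} = \frac{25}{6} - \frac{M}{3}$ ($C{\left(M,y \right)} = - \frac{\left(M + M\right) - 25}{6} = - \frac{2 M - 25}{6} = - \frac{-25 + 2 M}{6} = \frac{25}{6} - \frac{M}{3}$)
$\frac{1}{C{\left(-44,270 \right)} + 2722} = \frac{1}{\left(\frac{25}{6} - - \frac{44}{3}\right) + 2722} = \frac{1}{\left(\frac{25}{6} + \frac{44}{3}\right) + 2722} = \frac{1}{\frac{113}{6} + 2722} = \frac{1}{\frac{16445}{6}} = \frac{6}{16445}$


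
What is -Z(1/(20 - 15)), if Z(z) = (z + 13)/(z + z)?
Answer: -33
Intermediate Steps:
Z(z) = (13 + z)/(2*z) (Z(z) = (13 + z)/((2*z)) = (13 + z)*(1/(2*z)) = (13 + z)/(2*z))
-Z(1/(20 - 15)) = -(13 + 1/(20 - 15))/(2*(1/(20 - 15))) = -(13 + 1/5)/(2*(1/5)) = -(13 + ⅕)/(2*⅕) = -5*66/(2*5) = -1*33 = -33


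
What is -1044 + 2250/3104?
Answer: -1619163/1552 ≈ -1043.3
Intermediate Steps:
-1044 + 2250/3104 = -1044 + 2250*(1/3104) = -1044 + 1125/1552 = -1619163/1552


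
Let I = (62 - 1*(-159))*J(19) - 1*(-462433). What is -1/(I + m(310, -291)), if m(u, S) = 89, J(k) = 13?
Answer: -1/465395 ≈ -2.1487e-6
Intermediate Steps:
I = 465306 (I = (62 - 1*(-159))*13 - 1*(-462433) = (62 + 159)*13 + 462433 = 221*13 + 462433 = 2873 + 462433 = 465306)
-1/(I + m(310, -291)) = -1/(465306 + 89) = -1/465395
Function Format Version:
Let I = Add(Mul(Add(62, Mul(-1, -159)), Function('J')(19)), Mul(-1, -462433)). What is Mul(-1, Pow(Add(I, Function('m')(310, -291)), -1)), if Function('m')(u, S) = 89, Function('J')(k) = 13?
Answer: Rational(-1, 465395) ≈ -2.1487e-6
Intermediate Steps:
I = 465306 (I = Add(Mul(Add(62, Mul(-1, -159)), 13), Mul(-1, -462433)) = Add(Mul(Add(62, 159), 13), 462433) = Add(Mul(221, 13), 462433) = Add(2873, 462433) = 465306)
Mul(-1, Pow(Add(I, Function('m')(310, -291)), -1)) = Mul(-1, Pow(Add(465306, 89), -1)) = Mul(-1, Pow(465395, -1)) = Mul(-1, Rational(1, 465395)) = Rational(-1, 465395)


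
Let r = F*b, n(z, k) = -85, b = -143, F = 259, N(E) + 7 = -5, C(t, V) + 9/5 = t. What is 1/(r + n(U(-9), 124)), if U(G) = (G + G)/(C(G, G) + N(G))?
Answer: -1/37122 ≈ -2.6938e-5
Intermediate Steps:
C(t, V) = -9/5 + t
N(E) = -12 (N(E) = -7 - 5 = -12)
U(G) = 2*G/(-69/5 + G) (U(G) = (G + G)/((-9/5 + G) - 12) = (2*G)/(-69/5 + G) = 2*G/(-69/5 + G))
r = -37037 (r = 259*(-143) = -37037)
1/(r + n(U(-9), 124)) = 1/(-37037 - 85) = 1/(-37122) = -1/37122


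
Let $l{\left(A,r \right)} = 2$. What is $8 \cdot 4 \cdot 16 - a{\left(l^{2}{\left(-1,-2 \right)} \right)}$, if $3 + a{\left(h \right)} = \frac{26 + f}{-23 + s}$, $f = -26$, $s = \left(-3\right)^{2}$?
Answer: $515$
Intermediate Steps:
$s = 9$
$a{\left(h \right)} = -3$ ($a{\left(h \right)} = -3 + \frac{26 - 26}{-23 + 9} = -3 + \frac{0}{-14} = -3 + 0 \left(- \frac{1}{14}\right) = -3 + 0 = -3$)
$8 \cdot 4 \cdot 16 - a{\left(l^{2}{\left(-1,-2 \right)} \right)} = 8 \cdot 4 \cdot 16 - -3 = 32 \cdot 16 + 3 = 512 + 3 = 515$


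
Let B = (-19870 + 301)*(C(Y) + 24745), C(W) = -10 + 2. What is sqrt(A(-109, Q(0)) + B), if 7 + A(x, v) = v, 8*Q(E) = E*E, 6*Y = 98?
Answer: 2*I*sqrt(121019590) ≈ 22002.0*I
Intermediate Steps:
Y = 49/3 (Y = (1/6)*98 = 49/3 ≈ 16.333)
C(W) = -8
Q(E) = E**2/8 (Q(E) = (E*E)/8 = E**2/8)
B = -484078353 (B = (-19870 + 301)*(-8 + 24745) = -19569*24737 = -484078353)
A(x, v) = -7 + v
sqrt(A(-109, Q(0)) + B) = sqrt((-7 + (1/8)*0**2) - 484078353) = sqrt((-7 + (1/8)*0) - 484078353) = sqrt((-7 + 0) - 484078353) = sqrt(-7 - 484078353) = sqrt(-484078360) = 2*I*sqrt(121019590)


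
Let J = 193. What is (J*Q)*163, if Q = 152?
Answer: 4781768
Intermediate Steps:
(J*Q)*163 = (193*152)*163 = 29336*163 = 4781768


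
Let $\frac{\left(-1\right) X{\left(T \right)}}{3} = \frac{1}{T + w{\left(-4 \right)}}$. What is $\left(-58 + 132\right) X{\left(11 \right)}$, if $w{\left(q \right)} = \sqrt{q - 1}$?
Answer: $- \frac{407}{21} + \frac{37 i \sqrt{5}}{21} \approx -19.381 + 3.9397 i$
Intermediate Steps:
$w{\left(q \right)} = \sqrt{-1 + q}$
$X{\left(T \right)} = - \frac{3}{T + i \sqrt{5}}$ ($X{\left(T \right)} = - \frac{3}{T + \sqrt{-1 - 4}} = - \frac{3}{T + \sqrt{-5}} = - \frac{3}{T + i \sqrt{5}}$)
$\left(-58 + 132\right) X{\left(11 \right)} = \left(-58 + 132\right) \left(- \frac{3}{11 + i \sqrt{5}}\right) = 74 \left(- \frac{3}{11 + i \sqrt{5}}\right) = - \frac{222}{11 + i \sqrt{5}}$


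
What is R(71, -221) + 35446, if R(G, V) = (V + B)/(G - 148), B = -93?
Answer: 2729656/77 ≈ 35450.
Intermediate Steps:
R(G, V) = (-93 + V)/(-148 + G) (R(G, V) = (V - 93)/(G - 148) = (-93 + V)/(-148 + G))
R(71, -221) + 35446 = (-93 - 221)/(-148 + 71) + 35446 = -314/(-77) + 35446 = -1/77*(-314) + 35446 = 314/77 + 35446 = 2729656/77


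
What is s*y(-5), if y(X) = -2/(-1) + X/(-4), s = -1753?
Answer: -22789/4 ≈ -5697.3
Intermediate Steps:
y(X) = 2 - X/4 (y(X) = -2*(-1) + X*(-¼) = 2 - X/4)
s*y(-5) = -1753*(2 - ¼*(-5)) = -1753*(2 + 5/4) = -1753*13/4 = -22789/4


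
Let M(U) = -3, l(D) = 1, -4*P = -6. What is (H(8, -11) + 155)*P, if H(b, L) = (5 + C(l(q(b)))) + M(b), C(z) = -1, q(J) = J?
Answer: 234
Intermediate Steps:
P = 3/2 (P = -1/4*(-6) = 3/2 ≈ 1.5000)
H(b, L) = 1 (H(b, L) = (5 - 1) - 3 = 4 - 3 = 1)
(H(8, -11) + 155)*P = (1 + 155)*(3/2) = 156*(3/2) = 234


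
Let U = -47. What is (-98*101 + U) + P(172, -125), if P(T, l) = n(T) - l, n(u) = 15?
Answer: -9805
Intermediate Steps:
P(T, l) = 15 - l
(-98*101 + U) + P(172, -125) = (-98*101 - 47) + (15 - 1*(-125)) = (-9898 - 47) + (15 + 125) = -9945 + 140 = -9805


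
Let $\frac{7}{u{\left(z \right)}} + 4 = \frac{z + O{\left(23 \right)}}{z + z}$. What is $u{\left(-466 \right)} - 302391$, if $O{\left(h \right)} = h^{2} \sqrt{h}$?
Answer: $- \frac{1271364064979}{4204301} + \frac{3451196 \sqrt{23}}{4204301} \approx -3.0239 \cdot 10^{5}$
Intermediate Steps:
$O{\left(h \right)} = h^{\frac{5}{2}}$
$u{\left(z \right)} = \frac{7}{-4 + \frac{z + 529 \sqrt{23}}{2 z}}$ ($u{\left(z \right)} = \frac{7}{-4 + \frac{z + 23^{\frac{5}{2}}}{z + z}} = \frac{7}{-4 + \frac{z + 529 \sqrt{23}}{2 z}}$)
$u{\left(-466 \right)} - 302391 = \left(-14\right) \left(-466\right) \frac{1}{- 529 \sqrt{23} + 7 \left(-466\right)} - 302391 = \left(-14\right) \left(-466\right) \frac{1}{- 529 \sqrt{23} - 3262} - 302391 = \left(-14\right) \left(-466\right) \frac{1}{-3262 - 529 \sqrt{23}} - 302391 = \frac{6524}{-3262 - 529 \sqrt{23}} - 302391 = -302391 + \frac{6524}{-3262 - 529 \sqrt{23}}$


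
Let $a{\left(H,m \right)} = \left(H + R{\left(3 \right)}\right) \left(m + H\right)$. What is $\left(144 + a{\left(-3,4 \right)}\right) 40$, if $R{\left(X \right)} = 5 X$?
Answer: $6240$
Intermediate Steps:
$a{\left(H,m \right)} = \left(15 + H\right) \left(H + m\right)$ ($a{\left(H,m \right)} = \left(H + 5 \cdot 3\right) \left(m + H\right) = \left(H + 15\right) \left(H + m\right) = \left(15 + H\right) \left(H + m\right)$)
$\left(144 + a{\left(-3,4 \right)}\right) 40 = \left(144 + \left(\left(-3\right)^{2} + 15 \left(-3\right) + 15 \cdot 4 - 12\right)\right) 40 = \left(144 + \left(9 - 45 + 60 - 12\right)\right) 40 = \left(144 + 12\right) 40 = 156 \cdot 40 = 6240$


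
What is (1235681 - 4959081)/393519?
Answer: -3723400/393519 ≈ -9.4618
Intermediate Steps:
(1235681 - 4959081)/393519 = -3723400*1/393519 = -3723400/393519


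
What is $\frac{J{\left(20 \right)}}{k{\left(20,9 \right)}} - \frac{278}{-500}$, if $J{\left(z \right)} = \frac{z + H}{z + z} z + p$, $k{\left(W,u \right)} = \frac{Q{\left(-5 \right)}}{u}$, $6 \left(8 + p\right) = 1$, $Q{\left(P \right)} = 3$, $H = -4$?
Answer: $\frac{132}{125} \approx 1.056$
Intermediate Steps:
$p = - \frac{47}{6}$ ($p = -8 + \frac{1}{6} \cdot 1 = -8 + \frac{1}{6} = - \frac{47}{6} \approx -7.8333$)
$k{\left(W,u \right)} = \frac{3}{u}$
$J{\left(z \right)} = - \frac{59}{6} + \frac{z}{2}$ ($J{\left(z \right)} = \frac{z - 4}{z + z} z - \frac{47}{6} = \frac{-4 + z}{2 z} z - \frac{47}{6} = \left(-2 + \frac{z}{2}\right) - \frac{47}{6} = - \frac{59}{6} + \frac{z}{2}$)
$\frac{J{\left(20 \right)}}{k{\left(20,9 \right)}} - \frac{278}{-500} = \frac{- \frac{59}{6} + \frac{1}{2} \cdot 20}{3 \cdot \frac{1}{9}} - \frac{278}{-500} = \frac{- \frac{59}{6} + 10}{3 \cdot \frac{1}{9}} - - \frac{139}{250} = \frac{\frac{1}{\frac{1}{3}}}{6} + \frac{139}{250} = \frac{1}{6} \cdot 3 + \frac{139}{250} = \frac{1}{2} + \frac{139}{250} = \frac{132}{125}$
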